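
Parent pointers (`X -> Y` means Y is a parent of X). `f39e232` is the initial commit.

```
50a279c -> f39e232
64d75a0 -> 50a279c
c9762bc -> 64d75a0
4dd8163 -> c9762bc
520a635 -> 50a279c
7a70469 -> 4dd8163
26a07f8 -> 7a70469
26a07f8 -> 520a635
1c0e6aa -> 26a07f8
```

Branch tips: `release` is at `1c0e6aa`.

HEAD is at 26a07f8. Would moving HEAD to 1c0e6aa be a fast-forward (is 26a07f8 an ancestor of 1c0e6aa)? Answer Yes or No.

Yes

A fast-forward from 26a07f8 to 1c0e6aa is possible iff 26a07f8 is an ancestor of 1c0e6aa.
Ancestors of 1c0e6aa: {1c0e6aa, 26a07f8, 4dd8163, 50a279c, 520a635, 64d75a0, 7a70469, c9762bc, f39e232}.
26a07f8 is among them, so fast-forward is possible.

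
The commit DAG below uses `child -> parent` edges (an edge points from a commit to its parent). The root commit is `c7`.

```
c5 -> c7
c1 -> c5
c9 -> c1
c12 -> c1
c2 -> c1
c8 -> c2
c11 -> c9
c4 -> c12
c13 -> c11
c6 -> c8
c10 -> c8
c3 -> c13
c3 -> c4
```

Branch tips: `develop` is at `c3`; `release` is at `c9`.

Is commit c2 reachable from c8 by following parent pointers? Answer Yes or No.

Ancestors of c8 (commits reachable by following parents): {c1, c2, c5, c7, c8}.
c2 is in that set, so it is an ancestor of c8.

Yes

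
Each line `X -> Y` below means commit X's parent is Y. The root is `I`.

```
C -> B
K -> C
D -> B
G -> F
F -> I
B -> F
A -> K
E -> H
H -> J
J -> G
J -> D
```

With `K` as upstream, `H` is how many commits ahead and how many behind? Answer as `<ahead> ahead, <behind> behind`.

Reachable from H: {B, D, F, G, H, I, J}.
Reachable from K: {B, C, F, I, K}.
Only in H's history (ahead): {D, G, H, J} — 4.
Only in K's history (behind): {C, K} — 2.

4 ahead, 2 behind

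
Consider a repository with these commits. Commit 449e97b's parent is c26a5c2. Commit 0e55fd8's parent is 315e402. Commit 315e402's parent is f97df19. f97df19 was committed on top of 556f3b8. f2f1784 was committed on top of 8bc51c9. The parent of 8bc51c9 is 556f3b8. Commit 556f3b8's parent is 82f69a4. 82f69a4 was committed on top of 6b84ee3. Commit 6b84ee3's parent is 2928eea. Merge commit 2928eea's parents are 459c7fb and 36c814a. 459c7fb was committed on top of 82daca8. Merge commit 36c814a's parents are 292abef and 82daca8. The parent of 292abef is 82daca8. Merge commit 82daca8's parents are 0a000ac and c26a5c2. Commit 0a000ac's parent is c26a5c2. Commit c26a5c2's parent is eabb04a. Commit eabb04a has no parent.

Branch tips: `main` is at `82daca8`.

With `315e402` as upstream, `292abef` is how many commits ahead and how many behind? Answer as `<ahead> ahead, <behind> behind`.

Reachable from 292abef: {0a000ac, 292abef, 82daca8, c26a5c2, eabb04a}.
Reachable from 315e402: {0a000ac, 2928eea, 292abef, 315e402, 36c814a, 459c7fb, 556f3b8, 6b84ee3, 82daca8, 82f69a4, c26a5c2, eabb04a, f97df19}.
Only in 292abef's history (ahead): {} — 0.
Only in 315e402's history (behind): {2928eea, 315e402, 36c814a, 459c7fb, 556f3b8, 6b84ee3, 82f69a4, f97df19} — 8.

0 ahead, 8 behind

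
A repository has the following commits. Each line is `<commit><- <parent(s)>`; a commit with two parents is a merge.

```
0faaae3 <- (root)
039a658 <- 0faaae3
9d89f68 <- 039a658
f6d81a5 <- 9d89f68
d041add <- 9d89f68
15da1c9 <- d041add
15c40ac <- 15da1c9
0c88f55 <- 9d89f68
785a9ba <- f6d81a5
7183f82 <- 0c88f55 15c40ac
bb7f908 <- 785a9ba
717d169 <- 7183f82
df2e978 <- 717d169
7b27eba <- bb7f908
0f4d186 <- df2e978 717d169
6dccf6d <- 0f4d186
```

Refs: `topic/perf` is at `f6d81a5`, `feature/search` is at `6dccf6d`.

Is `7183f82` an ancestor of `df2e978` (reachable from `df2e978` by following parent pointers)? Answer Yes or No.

Yes

Ancestors of df2e978 (commits reachable by following parents): {039a658, 0c88f55, 0faaae3, 15c40ac, 15da1c9, 717d169, 7183f82, 9d89f68, d041add, df2e978}.
7183f82 is in that set, so it is an ancestor of df2e978.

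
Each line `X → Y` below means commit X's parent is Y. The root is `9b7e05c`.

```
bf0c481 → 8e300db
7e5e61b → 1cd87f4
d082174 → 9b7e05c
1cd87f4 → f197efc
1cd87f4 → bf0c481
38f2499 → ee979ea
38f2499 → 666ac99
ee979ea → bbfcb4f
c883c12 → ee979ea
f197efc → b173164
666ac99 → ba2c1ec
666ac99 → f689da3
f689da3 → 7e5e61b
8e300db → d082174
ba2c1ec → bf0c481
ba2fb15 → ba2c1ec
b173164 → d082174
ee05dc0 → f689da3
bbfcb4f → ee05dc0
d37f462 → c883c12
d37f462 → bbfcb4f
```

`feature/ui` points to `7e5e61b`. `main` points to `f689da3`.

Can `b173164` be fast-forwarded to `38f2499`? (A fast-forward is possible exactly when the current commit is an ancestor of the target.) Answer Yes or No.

A fast-forward from b173164 to 38f2499 is possible iff b173164 is an ancestor of 38f2499.
Ancestors of 38f2499: {1cd87f4, 38f2499, 666ac99, 7e5e61b, 8e300db, 9b7e05c, b173164, ba2c1ec, bbfcb4f, bf0c481, d082174, ee05dc0, ee979ea, f197efc, f689da3}.
b173164 is among them, so fast-forward is possible.

Yes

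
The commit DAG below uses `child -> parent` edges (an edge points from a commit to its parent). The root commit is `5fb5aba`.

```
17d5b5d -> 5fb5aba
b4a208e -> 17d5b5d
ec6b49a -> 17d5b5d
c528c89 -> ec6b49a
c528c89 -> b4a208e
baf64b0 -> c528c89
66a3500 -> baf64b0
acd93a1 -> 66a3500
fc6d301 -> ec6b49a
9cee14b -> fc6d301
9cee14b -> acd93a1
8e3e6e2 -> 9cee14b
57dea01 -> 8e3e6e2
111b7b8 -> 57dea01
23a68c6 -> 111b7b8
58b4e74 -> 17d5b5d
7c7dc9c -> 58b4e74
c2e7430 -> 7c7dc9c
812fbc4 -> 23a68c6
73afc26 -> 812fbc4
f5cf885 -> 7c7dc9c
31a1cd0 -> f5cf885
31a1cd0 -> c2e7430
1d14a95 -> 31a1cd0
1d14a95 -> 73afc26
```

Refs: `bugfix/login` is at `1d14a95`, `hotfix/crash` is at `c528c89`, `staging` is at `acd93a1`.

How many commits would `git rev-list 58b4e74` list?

3

Walking parent pointers from 58b4e74: reachable set = {17d5b5d, 58b4e74, 5fb5aba}.
That is 3 commits.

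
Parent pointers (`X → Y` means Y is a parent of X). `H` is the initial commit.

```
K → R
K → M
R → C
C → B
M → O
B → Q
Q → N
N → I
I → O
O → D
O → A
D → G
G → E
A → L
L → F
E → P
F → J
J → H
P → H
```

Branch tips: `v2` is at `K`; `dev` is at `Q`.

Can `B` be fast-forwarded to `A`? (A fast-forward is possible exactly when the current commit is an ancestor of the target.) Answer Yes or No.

No

A fast-forward from B to A is possible iff B is an ancestor of A.
Ancestors of A: {A, F, H, J, L}.
B is not among them, so fast-forward is not possible.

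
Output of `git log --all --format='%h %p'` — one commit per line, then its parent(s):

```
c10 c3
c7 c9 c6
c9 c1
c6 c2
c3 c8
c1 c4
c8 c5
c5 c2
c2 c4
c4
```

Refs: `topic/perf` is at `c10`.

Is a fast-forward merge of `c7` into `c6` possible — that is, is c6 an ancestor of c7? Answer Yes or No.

A fast-forward from c6 to c7 is possible iff c6 is an ancestor of c7.
Ancestors of c7: {c1, c2, c4, c6, c7, c9}.
c6 is among them, so fast-forward is possible.

Yes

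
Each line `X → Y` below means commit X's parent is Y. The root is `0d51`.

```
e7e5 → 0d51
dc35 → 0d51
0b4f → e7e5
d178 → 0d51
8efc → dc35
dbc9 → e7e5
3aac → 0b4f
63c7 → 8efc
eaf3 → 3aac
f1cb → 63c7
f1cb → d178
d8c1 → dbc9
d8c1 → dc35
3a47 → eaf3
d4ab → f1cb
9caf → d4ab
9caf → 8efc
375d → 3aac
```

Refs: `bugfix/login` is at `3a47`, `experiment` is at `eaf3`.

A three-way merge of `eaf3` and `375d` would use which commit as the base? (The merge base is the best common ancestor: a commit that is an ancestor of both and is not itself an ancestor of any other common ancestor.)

3aac

Ancestors of eaf3: {0b4f, 0d51, 3aac, e7e5, eaf3}.
Ancestors of 375d: {0b4f, 0d51, 375d, 3aac, e7e5}.
Common ancestors: {0b4f, 0d51, 3aac, e7e5}.
Among these, 3aac is not an ancestor of any other common ancestor — it is the merge base.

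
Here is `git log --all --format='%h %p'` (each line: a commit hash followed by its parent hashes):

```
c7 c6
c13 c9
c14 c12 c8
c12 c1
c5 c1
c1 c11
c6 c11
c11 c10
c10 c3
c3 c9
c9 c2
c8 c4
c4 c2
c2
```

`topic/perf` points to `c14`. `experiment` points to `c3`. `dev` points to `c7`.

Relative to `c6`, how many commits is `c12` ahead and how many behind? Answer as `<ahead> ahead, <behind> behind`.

2 ahead, 1 behind

Reachable from c12: {c1, c10, c11, c12, c2, c3, c9}.
Reachable from c6: {c10, c11, c2, c3, c6, c9}.
Only in c12's history (ahead): {c1, c12} — 2.
Only in c6's history (behind): {c6} — 1.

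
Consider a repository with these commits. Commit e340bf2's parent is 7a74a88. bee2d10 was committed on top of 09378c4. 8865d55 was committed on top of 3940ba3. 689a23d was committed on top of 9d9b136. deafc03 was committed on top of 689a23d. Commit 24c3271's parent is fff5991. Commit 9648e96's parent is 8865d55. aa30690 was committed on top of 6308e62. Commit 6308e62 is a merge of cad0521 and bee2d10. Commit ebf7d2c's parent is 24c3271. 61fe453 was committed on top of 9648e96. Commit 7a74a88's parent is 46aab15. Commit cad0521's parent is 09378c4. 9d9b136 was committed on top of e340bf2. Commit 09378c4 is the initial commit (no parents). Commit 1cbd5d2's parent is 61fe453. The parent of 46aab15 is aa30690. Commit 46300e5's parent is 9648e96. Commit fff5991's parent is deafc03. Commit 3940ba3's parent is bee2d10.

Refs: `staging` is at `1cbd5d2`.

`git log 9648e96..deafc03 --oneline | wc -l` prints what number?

9

Reachable from deafc03: {09378c4, 46aab15, 6308e62, 689a23d, 7a74a88, 9d9b136, aa30690, bee2d10, cad0521, deafc03, e340bf2}.
Reachable from 9648e96: {09378c4, 3940ba3, 8865d55, 9648e96, bee2d10}.
In deafc03's history but not 9648e96's: {46aab15, 6308e62, 689a23d, 7a74a88, 9d9b136, aa30690, cad0521, deafc03, e340bf2} — 9 commits.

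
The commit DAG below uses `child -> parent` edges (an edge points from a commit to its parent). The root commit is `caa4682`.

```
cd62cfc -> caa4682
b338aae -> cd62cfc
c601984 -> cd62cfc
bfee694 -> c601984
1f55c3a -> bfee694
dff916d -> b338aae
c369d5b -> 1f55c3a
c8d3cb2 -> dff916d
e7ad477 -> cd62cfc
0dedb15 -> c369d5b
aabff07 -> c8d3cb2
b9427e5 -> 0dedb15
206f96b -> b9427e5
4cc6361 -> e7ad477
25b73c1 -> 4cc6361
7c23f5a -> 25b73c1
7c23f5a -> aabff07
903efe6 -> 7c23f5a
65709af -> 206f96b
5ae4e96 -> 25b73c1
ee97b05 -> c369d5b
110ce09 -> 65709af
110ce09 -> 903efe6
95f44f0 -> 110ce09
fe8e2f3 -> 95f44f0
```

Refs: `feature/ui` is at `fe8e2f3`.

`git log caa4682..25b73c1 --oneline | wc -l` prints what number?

4

Reachable from 25b73c1: {25b73c1, 4cc6361, caa4682, cd62cfc, e7ad477}.
Reachable from caa4682: {caa4682}.
In 25b73c1's history but not caa4682's: {25b73c1, 4cc6361, cd62cfc, e7ad477} — 4 commits.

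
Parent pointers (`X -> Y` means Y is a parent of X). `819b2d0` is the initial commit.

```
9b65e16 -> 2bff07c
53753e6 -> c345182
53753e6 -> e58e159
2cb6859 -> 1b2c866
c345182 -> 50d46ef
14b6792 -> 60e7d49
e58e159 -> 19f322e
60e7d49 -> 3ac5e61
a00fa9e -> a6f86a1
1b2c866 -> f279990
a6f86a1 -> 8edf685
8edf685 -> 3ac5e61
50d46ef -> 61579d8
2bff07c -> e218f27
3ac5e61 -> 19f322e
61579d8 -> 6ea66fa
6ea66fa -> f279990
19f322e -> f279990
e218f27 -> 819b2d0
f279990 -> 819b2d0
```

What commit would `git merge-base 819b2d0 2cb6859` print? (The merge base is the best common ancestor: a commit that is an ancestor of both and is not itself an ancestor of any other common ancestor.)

Ancestors of 819b2d0: {819b2d0}.
Ancestors of 2cb6859: {1b2c866, 2cb6859, 819b2d0, f279990}.
Common ancestors: {819b2d0}.
The only common ancestor is 819b2d0, so it is the merge base.

819b2d0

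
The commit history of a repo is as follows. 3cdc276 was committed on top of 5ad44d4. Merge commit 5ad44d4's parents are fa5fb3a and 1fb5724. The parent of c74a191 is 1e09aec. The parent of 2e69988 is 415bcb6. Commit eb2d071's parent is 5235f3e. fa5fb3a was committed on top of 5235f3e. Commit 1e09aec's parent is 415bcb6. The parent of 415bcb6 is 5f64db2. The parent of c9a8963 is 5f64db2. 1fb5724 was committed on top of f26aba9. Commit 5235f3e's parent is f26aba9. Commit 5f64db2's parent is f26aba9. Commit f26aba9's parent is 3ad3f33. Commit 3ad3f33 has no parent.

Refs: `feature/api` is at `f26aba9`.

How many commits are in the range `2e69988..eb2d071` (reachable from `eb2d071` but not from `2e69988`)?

Reachable from eb2d071: {3ad3f33, 5235f3e, eb2d071, f26aba9}.
Reachable from 2e69988: {2e69988, 3ad3f33, 415bcb6, 5f64db2, f26aba9}.
In eb2d071's history but not 2e69988's: {5235f3e, eb2d071} — 2 commits.

2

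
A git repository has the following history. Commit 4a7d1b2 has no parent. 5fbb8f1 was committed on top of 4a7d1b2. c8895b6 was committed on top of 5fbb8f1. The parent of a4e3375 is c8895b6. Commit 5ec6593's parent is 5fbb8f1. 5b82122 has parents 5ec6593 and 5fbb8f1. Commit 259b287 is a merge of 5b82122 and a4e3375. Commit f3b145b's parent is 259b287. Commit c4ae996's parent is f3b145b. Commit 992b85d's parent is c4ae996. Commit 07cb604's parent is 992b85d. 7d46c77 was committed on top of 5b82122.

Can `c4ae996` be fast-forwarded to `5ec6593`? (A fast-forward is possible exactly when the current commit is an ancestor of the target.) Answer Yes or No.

No

A fast-forward from c4ae996 to 5ec6593 is possible iff c4ae996 is an ancestor of 5ec6593.
Ancestors of 5ec6593: {4a7d1b2, 5ec6593, 5fbb8f1}.
c4ae996 is not among them, so fast-forward is not possible.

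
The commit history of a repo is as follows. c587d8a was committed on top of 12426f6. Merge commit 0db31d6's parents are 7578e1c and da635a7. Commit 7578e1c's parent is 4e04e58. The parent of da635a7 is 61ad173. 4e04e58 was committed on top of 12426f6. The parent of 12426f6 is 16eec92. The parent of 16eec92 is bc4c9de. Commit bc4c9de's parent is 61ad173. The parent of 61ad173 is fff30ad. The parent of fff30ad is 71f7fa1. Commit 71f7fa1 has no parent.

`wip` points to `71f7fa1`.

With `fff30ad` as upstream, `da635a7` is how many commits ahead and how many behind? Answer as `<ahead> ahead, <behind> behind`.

Reachable from da635a7: {61ad173, 71f7fa1, da635a7, fff30ad}.
Reachable from fff30ad: {71f7fa1, fff30ad}.
Only in da635a7's history (ahead): {61ad173, da635a7} — 2.
Only in fff30ad's history (behind): {} — 0.

2 ahead, 0 behind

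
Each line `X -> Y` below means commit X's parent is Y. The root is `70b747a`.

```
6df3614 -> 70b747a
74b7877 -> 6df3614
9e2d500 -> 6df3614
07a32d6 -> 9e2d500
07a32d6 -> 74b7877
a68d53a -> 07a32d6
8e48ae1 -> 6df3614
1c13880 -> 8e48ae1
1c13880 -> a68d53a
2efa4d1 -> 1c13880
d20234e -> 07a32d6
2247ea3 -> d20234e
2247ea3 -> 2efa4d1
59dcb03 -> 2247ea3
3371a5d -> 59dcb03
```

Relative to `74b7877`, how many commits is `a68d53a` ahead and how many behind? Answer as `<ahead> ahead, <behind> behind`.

Reachable from a68d53a: {07a32d6, 6df3614, 70b747a, 74b7877, 9e2d500, a68d53a}.
Reachable from 74b7877: {6df3614, 70b747a, 74b7877}.
Only in a68d53a's history (ahead): {07a32d6, 9e2d500, a68d53a} — 3.
Only in 74b7877's history (behind): {} — 0.

3 ahead, 0 behind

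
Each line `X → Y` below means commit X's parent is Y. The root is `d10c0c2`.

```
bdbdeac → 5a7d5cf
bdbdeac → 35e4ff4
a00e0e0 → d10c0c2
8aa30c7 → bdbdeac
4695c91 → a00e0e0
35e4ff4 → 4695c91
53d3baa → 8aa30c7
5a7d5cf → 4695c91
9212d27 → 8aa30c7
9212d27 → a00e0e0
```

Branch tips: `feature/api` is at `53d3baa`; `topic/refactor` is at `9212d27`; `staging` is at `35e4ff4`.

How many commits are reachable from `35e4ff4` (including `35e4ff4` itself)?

Walking parent pointers from 35e4ff4: reachable set = {35e4ff4, 4695c91, a00e0e0, d10c0c2}.
That is 4 commits.

4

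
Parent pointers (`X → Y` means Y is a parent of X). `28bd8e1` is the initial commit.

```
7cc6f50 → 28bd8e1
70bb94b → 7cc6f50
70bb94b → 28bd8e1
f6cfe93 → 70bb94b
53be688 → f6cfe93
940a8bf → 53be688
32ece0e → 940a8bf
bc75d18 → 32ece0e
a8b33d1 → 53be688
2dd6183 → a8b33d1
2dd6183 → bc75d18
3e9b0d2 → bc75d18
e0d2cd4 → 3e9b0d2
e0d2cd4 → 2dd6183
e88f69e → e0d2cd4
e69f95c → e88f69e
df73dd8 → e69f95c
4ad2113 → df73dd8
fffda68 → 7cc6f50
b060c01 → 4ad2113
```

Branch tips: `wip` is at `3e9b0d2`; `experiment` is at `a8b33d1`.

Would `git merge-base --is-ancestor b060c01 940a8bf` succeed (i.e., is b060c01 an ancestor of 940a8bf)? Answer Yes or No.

Ancestors of 940a8bf: {28bd8e1, 53be688, 70bb94b, 7cc6f50, 940a8bf, f6cfe93}.
b060c01 is not in that set, so it is not an ancestor of 940a8bf.

No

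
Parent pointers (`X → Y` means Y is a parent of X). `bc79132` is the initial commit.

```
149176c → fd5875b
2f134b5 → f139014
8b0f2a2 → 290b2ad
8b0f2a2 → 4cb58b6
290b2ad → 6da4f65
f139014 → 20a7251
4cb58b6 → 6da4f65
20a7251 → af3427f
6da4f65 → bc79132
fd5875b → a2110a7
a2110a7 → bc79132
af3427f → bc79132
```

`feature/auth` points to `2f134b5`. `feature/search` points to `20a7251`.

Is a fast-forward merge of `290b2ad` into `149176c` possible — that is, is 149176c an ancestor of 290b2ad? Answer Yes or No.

No

A fast-forward from 149176c to 290b2ad is possible iff 149176c is an ancestor of 290b2ad.
Ancestors of 290b2ad: {290b2ad, 6da4f65, bc79132}.
149176c is not among them, so fast-forward is not possible.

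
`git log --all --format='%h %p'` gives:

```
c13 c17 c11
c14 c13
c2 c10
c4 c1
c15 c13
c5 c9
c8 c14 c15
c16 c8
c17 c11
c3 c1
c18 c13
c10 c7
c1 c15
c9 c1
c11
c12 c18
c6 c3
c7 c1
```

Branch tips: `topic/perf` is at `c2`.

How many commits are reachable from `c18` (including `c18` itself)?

4

Walking parent pointers from c18: reachable set = {c11, c13, c17, c18}.
That is 4 commits.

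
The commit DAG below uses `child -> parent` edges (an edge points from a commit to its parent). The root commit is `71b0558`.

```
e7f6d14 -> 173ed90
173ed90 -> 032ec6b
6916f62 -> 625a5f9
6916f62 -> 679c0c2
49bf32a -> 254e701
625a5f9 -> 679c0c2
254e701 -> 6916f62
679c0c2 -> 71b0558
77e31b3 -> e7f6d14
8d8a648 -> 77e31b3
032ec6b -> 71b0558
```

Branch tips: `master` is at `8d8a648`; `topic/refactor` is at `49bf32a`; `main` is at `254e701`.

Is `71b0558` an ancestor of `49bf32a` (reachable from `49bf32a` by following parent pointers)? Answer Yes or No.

Ancestors of 49bf32a (commits reachable by following parents): {254e701, 49bf32a, 625a5f9, 679c0c2, 6916f62, 71b0558}.
71b0558 is in that set, so it is an ancestor of 49bf32a.

Yes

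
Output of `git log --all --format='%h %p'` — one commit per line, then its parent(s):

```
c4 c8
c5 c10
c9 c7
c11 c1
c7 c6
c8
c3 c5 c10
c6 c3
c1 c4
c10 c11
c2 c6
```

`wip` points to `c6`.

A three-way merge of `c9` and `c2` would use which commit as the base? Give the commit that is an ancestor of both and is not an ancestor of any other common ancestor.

Ancestors of c9: {c1, c10, c11, c3, c4, c5, c6, c7, c8, c9}.
Ancestors of c2: {c1, c10, c11, c2, c3, c4, c5, c6, c8}.
Common ancestors: {c1, c10, c11, c3, c4, c5, c6, c8}.
Among these, c6 is not an ancestor of any other common ancestor — it is the merge base.

c6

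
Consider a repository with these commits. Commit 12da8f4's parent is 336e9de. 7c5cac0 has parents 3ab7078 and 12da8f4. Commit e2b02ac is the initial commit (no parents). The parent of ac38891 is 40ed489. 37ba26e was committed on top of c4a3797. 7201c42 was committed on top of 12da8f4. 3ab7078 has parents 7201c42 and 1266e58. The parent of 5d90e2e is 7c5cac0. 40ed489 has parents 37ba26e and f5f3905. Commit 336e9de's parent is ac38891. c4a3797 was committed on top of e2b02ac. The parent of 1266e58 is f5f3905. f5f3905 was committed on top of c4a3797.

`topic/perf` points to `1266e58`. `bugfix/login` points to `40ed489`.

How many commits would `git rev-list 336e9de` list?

7

Walking parent pointers from 336e9de: reachable set = {336e9de, 37ba26e, 40ed489, ac38891, c4a3797, e2b02ac, f5f3905}.
That is 7 commits.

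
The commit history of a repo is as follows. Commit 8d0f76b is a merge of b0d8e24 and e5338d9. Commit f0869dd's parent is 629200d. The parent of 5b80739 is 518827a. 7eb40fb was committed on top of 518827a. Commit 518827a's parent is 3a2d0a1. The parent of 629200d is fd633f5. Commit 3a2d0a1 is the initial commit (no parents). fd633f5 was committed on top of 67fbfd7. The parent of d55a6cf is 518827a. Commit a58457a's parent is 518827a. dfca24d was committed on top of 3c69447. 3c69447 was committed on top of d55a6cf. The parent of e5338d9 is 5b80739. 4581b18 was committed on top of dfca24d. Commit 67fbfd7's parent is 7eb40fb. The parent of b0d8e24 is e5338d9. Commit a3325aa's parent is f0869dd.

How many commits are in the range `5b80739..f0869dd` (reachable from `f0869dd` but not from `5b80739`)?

Reachable from f0869dd: {3a2d0a1, 518827a, 629200d, 67fbfd7, 7eb40fb, f0869dd, fd633f5}.
Reachable from 5b80739: {3a2d0a1, 518827a, 5b80739}.
In f0869dd's history but not 5b80739's: {629200d, 67fbfd7, 7eb40fb, f0869dd, fd633f5} — 5 commits.

5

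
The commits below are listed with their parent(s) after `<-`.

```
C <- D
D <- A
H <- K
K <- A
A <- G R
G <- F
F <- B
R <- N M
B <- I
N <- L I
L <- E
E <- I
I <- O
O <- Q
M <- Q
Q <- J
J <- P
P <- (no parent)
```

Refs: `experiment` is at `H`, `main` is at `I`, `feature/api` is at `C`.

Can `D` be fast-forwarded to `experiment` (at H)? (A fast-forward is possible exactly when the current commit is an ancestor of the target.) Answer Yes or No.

No

A fast-forward from D to H is possible iff D is an ancestor of H.
Ancestors of H: {A, B, E, F, G, H, I, J, K, L, M, N, O, P, Q, R}.
D is not among them, so fast-forward is not possible.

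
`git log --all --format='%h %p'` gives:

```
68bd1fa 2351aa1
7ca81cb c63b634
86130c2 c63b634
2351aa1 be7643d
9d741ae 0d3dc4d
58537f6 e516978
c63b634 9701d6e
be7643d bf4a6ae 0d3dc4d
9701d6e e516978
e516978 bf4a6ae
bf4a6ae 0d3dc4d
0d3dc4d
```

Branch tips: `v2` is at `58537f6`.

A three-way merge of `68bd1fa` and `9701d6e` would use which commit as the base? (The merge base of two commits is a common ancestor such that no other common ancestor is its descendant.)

Ancestors of 68bd1fa: {0d3dc4d, 2351aa1, 68bd1fa, be7643d, bf4a6ae}.
Ancestors of 9701d6e: {0d3dc4d, 9701d6e, bf4a6ae, e516978}.
Common ancestors: {0d3dc4d, bf4a6ae}.
Among these, bf4a6ae is not an ancestor of any other common ancestor — it is the merge base.

bf4a6ae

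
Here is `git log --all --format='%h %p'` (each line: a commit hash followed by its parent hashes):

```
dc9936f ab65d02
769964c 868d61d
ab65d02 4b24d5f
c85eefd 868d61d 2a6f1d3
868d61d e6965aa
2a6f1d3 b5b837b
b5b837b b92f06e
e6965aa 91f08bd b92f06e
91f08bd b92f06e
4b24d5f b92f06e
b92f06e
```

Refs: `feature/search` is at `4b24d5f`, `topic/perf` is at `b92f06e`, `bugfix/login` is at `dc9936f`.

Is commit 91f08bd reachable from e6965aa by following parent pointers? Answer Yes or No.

Ancestors of e6965aa (commits reachable by following parents): {91f08bd, b92f06e, e6965aa}.
91f08bd is in that set, so it is an ancestor of e6965aa.

Yes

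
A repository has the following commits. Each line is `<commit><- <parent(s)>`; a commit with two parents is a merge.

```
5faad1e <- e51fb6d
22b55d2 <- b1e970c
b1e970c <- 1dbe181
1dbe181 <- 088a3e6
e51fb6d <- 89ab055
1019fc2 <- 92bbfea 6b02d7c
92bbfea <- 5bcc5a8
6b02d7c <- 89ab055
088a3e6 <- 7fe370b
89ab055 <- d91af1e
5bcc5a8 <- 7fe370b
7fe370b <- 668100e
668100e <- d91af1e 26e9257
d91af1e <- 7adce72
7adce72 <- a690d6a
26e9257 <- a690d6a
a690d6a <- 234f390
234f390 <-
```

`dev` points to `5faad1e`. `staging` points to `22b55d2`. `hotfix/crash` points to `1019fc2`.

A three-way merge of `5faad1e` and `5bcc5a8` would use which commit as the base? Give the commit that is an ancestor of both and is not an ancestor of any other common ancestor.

Ancestors of 5faad1e: {234f390, 5faad1e, 7adce72, 89ab055, a690d6a, d91af1e, e51fb6d}.
Ancestors of 5bcc5a8: {234f390, 26e9257, 5bcc5a8, 668100e, 7adce72, 7fe370b, a690d6a, d91af1e}.
Common ancestors: {234f390, 7adce72, a690d6a, d91af1e}.
Among these, d91af1e is not an ancestor of any other common ancestor — it is the merge base.

d91af1e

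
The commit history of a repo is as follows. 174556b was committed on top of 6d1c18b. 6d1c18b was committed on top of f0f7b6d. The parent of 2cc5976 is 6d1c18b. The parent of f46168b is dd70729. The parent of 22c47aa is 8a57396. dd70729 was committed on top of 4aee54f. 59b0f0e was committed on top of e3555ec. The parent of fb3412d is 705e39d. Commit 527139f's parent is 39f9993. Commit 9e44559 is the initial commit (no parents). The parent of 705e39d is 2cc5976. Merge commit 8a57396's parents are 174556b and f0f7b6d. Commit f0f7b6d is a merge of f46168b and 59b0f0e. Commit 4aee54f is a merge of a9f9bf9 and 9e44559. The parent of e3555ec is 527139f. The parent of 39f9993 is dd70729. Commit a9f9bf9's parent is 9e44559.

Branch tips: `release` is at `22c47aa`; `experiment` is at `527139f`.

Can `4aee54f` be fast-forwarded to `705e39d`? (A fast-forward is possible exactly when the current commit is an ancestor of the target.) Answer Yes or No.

A fast-forward from 4aee54f to 705e39d is possible iff 4aee54f is an ancestor of 705e39d.
Ancestors of 705e39d: {2cc5976, 39f9993, 4aee54f, 527139f, 59b0f0e, 6d1c18b, 705e39d, 9e44559, a9f9bf9, dd70729, e3555ec, f0f7b6d, f46168b}.
4aee54f is among them, so fast-forward is possible.

Yes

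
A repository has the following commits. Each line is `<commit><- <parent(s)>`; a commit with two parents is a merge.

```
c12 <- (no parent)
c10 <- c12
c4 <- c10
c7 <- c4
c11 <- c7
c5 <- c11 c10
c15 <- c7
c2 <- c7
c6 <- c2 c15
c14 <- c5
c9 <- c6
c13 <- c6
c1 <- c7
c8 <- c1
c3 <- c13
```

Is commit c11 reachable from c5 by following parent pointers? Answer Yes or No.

Ancestors of c5 (commits reachable by following parents): {c10, c11, c12, c4, c5, c7}.
c11 is in that set, so it is an ancestor of c5.

Yes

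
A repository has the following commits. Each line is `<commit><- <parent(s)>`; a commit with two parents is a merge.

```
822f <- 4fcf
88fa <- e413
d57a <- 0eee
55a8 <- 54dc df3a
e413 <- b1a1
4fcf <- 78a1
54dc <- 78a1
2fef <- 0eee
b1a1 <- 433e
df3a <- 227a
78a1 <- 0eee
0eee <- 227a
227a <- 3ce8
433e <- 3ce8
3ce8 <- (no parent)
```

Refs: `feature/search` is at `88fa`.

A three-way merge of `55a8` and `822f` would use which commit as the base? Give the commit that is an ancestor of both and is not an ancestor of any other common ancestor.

78a1

Ancestors of 55a8: {0eee, 227a, 3ce8, 54dc, 55a8, 78a1, df3a}.
Ancestors of 822f: {0eee, 227a, 3ce8, 4fcf, 78a1, 822f}.
Common ancestors: {0eee, 227a, 3ce8, 78a1}.
Among these, 78a1 is not an ancestor of any other common ancestor — it is the merge base.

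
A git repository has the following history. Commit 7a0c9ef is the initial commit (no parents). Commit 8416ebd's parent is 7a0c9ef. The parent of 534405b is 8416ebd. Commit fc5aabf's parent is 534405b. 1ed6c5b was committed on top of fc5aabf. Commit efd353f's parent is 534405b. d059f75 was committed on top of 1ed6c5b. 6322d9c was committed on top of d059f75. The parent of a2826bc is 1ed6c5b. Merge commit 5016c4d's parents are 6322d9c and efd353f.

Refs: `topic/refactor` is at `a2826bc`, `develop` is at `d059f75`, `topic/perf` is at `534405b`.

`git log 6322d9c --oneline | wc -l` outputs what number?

7

Walking parent pointers from 6322d9c: reachable set = {1ed6c5b, 534405b, 6322d9c, 7a0c9ef, 8416ebd, d059f75, fc5aabf}.
That is 7 commits.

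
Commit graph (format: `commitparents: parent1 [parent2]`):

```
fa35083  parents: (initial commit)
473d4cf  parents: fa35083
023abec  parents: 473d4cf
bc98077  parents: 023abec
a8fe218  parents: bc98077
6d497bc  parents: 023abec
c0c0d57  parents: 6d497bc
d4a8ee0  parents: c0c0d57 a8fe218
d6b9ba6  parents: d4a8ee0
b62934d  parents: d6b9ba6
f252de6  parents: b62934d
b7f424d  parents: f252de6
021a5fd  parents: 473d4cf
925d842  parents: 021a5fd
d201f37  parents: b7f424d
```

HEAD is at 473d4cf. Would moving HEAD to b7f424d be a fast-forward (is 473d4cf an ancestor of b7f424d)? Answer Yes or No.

Yes

A fast-forward from 473d4cf to b7f424d is possible iff 473d4cf is an ancestor of b7f424d.
Ancestors of b7f424d: {023abec, 473d4cf, 6d497bc, a8fe218, b62934d, b7f424d, bc98077, c0c0d57, d4a8ee0, d6b9ba6, f252de6, fa35083}.
473d4cf is among them, so fast-forward is possible.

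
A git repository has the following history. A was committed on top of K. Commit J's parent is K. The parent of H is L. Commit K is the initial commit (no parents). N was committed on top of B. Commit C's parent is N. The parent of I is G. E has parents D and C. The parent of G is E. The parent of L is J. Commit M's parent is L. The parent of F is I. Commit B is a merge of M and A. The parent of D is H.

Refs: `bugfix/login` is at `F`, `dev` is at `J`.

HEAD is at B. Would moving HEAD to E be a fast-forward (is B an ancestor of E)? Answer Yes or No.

A fast-forward from B to E is possible iff B is an ancestor of E.
Ancestors of E: {A, B, C, D, E, H, J, K, L, M, N}.
B is among them, so fast-forward is possible.

Yes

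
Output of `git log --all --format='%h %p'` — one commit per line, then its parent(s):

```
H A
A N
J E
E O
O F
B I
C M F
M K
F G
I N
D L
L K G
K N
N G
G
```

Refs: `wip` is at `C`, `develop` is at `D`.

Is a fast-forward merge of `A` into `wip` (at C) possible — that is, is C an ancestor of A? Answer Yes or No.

A fast-forward from C to A is possible iff C is an ancestor of A.
Ancestors of A: {A, G, N}.
C is not among them, so fast-forward is not possible.

No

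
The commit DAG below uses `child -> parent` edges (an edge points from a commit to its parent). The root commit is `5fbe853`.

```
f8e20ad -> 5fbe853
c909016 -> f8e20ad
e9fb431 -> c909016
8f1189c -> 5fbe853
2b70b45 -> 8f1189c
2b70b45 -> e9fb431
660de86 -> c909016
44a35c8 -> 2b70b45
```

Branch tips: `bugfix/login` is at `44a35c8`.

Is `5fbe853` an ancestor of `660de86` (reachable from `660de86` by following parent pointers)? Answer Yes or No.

Ancestors of 660de86 (commits reachable by following parents): {5fbe853, 660de86, c909016, f8e20ad}.
5fbe853 is in that set, so it is an ancestor of 660de86.

Yes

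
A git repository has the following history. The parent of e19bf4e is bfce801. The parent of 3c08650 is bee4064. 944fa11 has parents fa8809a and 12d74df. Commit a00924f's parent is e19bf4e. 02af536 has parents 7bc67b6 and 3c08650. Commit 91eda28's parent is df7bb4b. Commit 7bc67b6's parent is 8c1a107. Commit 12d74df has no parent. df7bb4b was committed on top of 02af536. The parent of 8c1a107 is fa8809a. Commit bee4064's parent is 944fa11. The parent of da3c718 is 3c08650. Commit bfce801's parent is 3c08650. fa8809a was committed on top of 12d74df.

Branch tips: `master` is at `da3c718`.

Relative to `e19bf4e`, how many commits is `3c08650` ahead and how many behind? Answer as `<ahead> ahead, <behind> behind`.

0 ahead, 2 behind

Reachable from 3c08650: {12d74df, 3c08650, 944fa11, bee4064, fa8809a}.
Reachable from e19bf4e: {12d74df, 3c08650, 944fa11, bee4064, bfce801, e19bf4e, fa8809a}.
Only in 3c08650's history (ahead): {} — 0.
Only in e19bf4e's history (behind): {bfce801, e19bf4e} — 2.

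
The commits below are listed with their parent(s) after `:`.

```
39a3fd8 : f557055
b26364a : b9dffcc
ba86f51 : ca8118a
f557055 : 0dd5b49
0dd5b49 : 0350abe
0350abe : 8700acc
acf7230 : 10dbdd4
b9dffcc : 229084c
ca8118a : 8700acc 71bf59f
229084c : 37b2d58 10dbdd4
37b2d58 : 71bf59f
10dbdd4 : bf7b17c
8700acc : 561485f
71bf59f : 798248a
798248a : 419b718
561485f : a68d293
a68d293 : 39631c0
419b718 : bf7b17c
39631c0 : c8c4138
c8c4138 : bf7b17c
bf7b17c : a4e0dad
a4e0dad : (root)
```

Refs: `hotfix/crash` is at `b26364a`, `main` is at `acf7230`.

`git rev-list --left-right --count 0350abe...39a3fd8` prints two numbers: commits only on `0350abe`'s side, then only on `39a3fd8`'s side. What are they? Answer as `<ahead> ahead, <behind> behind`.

0 ahead, 3 behind

Reachable from 0350abe: {0350abe, 39631c0, 561485f, 8700acc, a4e0dad, a68d293, bf7b17c, c8c4138}.
Reachable from 39a3fd8: {0350abe, 0dd5b49, 39631c0, 39a3fd8, 561485f, 8700acc, a4e0dad, a68d293, bf7b17c, c8c4138, f557055}.
Only in 0350abe's history (ahead): {} — 0.
Only in 39a3fd8's history (behind): {0dd5b49, 39a3fd8, f557055} — 3.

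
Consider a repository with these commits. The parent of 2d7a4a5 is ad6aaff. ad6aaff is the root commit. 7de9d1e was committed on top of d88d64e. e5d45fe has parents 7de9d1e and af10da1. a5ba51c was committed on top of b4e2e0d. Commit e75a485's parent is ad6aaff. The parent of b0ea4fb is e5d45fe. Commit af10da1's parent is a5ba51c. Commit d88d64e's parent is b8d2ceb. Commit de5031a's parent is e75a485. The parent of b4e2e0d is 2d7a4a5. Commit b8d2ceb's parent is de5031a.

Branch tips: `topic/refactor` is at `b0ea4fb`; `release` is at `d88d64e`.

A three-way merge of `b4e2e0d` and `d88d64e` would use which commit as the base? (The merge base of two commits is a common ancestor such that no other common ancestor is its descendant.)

Ancestors of b4e2e0d: {2d7a4a5, ad6aaff, b4e2e0d}.
Ancestors of d88d64e: {ad6aaff, b8d2ceb, d88d64e, de5031a, e75a485}.
Common ancestors: {ad6aaff}.
The only common ancestor is ad6aaff, so it is the merge base.

ad6aaff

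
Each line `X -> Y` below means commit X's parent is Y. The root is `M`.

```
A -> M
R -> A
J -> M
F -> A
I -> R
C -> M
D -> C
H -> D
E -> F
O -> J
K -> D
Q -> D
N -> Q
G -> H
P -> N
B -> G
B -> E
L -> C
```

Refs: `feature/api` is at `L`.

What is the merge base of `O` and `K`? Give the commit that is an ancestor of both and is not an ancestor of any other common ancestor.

Ancestors of O: {J, M, O}.
Ancestors of K: {C, D, K, M}.
Common ancestors: {M}.
The only common ancestor is M, so it is the merge base.

M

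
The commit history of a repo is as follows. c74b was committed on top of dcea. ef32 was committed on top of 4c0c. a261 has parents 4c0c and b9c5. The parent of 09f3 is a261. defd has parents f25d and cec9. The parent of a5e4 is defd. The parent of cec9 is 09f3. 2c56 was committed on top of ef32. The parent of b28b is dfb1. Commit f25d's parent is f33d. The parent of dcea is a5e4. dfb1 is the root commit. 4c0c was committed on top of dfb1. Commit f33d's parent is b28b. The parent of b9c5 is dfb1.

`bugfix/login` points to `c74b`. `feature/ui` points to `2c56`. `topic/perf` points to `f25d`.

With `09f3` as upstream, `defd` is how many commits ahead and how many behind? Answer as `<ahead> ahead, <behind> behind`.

Reachable from defd: {09f3, 4c0c, a261, b28b, b9c5, cec9, defd, dfb1, f25d, f33d}.
Reachable from 09f3: {09f3, 4c0c, a261, b9c5, dfb1}.
Only in defd's history (ahead): {b28b, cec9, defd, f25d, f33d} — 5.
Only in 09f3's history (behind): {} — 0.

5 ahead, 0 behind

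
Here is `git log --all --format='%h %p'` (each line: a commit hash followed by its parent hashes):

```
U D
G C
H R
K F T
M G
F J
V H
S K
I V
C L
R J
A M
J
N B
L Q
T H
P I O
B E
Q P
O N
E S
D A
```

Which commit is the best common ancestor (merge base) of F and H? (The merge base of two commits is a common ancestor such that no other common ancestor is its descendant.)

J

Ancestors of F: {F, J}.
Ancestors of H: {H, J, R}.
Common ancestors: {J}.
The only common ancestor is J, so it is the merge base.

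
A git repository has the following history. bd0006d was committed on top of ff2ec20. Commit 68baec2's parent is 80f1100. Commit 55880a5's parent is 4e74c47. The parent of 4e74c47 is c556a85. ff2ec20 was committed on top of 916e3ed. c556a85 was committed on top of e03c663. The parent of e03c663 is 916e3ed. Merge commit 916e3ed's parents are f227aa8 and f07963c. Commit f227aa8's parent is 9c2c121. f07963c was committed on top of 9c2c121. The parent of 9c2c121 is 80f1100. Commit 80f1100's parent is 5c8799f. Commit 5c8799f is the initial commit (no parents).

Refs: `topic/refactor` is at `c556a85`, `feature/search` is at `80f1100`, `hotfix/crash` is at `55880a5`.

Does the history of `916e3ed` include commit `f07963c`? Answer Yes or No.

Ancestors of 916e3ed (commits reachable by following parents): {5c8799f, 80f1100, 916e3ed, 9c2c121, f07963c, f227aa8}.
f07963c is in that set, so it is an ancestor of 916e3ed.

Yes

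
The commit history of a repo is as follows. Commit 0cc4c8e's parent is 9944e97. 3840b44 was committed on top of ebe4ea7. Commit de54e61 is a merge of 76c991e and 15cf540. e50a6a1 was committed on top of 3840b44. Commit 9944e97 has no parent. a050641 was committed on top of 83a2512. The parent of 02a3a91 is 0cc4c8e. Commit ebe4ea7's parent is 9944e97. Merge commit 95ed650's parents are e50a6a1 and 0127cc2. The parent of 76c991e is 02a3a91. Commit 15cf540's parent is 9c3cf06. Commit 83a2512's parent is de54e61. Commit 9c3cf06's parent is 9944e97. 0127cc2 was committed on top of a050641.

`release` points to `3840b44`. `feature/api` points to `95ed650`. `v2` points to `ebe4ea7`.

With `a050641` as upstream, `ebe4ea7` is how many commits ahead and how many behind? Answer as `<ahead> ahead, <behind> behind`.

1 ahead, 8 behind

Reachable from ebe4ea7: {9944e97, ebe4ea7}.
Reachable from a050641: {02a3a91, 0cc4c8e, 15cf540, 76c991e, 83a2512, 9944e97, 9c3cf06, a050641, de54e61}.
Only in ebe4ea7's history (ahead): {ebe4ea7} — 1.
Only in a050641's history (behind): {02a3a91, 0cc4c8e, 15cf540, 76c991e, 83a2512, 9c3cf06, a050641, de54e61} — 8.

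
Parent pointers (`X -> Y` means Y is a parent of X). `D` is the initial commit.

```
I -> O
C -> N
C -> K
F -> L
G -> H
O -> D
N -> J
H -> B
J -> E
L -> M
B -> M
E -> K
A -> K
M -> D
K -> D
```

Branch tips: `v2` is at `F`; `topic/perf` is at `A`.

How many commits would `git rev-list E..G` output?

Reachable from G: {B, D, G, H, M}.
Reachable from E: {D, E, K}.
In G's history but not E's: {B, G, H, M} — 4 commits.

4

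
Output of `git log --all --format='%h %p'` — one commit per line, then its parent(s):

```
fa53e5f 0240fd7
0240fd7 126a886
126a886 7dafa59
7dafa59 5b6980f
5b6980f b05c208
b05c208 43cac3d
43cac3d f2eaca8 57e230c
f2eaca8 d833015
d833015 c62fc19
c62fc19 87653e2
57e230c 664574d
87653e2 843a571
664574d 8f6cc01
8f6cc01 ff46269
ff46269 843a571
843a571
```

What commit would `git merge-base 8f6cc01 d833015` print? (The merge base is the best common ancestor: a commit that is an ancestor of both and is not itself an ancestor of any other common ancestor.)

843a571

Ancestors of 8f6cc01: {843a571, 8f6cc01, ff46269}.
Ancestors of d833015: {843a571, 87653e2, c62fc19, d833015}.
Common ancestors: {843a571}.
The only common ancestor is 843a571, so it is the merge base.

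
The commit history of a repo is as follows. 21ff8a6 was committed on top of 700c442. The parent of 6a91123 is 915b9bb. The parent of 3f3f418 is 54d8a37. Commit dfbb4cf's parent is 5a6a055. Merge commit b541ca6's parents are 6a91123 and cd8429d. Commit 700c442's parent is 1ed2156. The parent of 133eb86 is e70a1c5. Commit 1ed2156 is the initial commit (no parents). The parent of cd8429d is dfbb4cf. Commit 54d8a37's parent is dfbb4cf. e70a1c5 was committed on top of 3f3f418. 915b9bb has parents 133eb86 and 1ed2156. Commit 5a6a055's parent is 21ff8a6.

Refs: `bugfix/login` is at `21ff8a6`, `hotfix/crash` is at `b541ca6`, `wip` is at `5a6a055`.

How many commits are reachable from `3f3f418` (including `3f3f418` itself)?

7

Walking parent pointers from 3f3f418: reachable set = {1ed2156, 21ff8a6, 3f3f418, 54d8a37, 5a6a055, 700c442, dfbb4cf}.
That is 7 commits.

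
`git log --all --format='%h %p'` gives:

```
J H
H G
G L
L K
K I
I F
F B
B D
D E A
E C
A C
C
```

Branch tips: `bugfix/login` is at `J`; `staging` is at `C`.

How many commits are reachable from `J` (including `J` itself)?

Walking parent pointers from J: reachable set = {A, B, C, D, E, F, G, H, I, J, K, L}.
That is 12 commits.

12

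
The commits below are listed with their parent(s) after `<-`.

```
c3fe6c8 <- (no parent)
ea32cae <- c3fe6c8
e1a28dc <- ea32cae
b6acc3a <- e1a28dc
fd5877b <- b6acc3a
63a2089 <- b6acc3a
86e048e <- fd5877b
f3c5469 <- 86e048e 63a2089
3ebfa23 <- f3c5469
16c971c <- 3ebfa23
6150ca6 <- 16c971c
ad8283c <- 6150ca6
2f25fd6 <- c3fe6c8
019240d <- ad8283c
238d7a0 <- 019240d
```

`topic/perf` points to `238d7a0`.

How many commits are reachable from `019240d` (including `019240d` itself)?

13

Walking parent pointers from 019240d: reachable set = {019240d, 16c971c, 3ebfa23, 6150ca6, 63a2089, 86e048e, ad8283c, b6acc3a, c3fe6c8, e1a28dc, ea32cae, f3c5469, fd5877b}.
That is 13 commits.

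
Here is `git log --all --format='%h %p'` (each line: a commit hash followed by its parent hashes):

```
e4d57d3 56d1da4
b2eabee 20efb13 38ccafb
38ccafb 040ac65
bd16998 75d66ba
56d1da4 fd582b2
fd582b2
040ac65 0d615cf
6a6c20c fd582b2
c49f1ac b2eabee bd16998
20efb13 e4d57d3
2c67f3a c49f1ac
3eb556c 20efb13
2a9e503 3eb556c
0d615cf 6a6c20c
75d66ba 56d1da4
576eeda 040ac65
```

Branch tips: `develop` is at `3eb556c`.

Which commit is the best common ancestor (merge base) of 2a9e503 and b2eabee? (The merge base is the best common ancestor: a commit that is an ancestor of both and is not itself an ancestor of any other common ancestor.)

20efb13

Ancestors of 2a9e503: {20efb13, 2a9e503, 3eb556c, 56d1da4, e4d57d3, fd582b2}.
Ancestors of b2eabee: {040ac65, 0d615cf, 20efb13, 38ccafb, 56d1da4, 6a6c20c, b2eabee, e4d57d3, fd582b2}.
Common ancestors: {20efb13, 56d1da4, e4d57d3, fd582b2}.
Among these, 20efb13 is not an ancestor of any other common ancestor — it is the merge base.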